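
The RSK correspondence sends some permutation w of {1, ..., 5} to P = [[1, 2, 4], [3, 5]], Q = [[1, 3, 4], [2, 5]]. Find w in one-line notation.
Reverse the RSK construction: for i from n down to 1, find the cell of Q containing i, remove the entry at that cell from P, and reverse-bump it up through P; the value ejected from row 1 is w(i).

Step i=5: Q has 5 at row 2, column 2; remove 5 from row 2 of P and reverse-bump: 5 enters row 1 and ejects 4. So w(5) = 4. P is now [[1, 2, 5], [3]].
Step i=4: Q has 4 at row 1, column 3; remove that cell from P, ejecting 5. So w(4) = 5. P is now [[1, 2], [3]].
Step i=3: Q has 3 at row 1, column 2; remove that cell from P, ejecting 2. So w(3) = 2. P is now [[1], [3]].
Step i=2: Q has 2 at row 2, column 1; remove 3 from row 2 of P and reverse-bump: 3 enters row 1 and ejects 1. So w(2) = 1. P is now [[3]].
Step i=1: Q has 1 at row 1, column 1; remove that cell from P, ejecting 3. So w(1) = 3. P is now [].

So w = 3 1 2 5 4.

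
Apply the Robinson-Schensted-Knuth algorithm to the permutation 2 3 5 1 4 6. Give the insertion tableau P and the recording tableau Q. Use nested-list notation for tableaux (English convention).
Insert each entry of the permutation into P by Schensted row insertion, recording in Q the position of each new cell.

Insert 2: appended to row 1. P = [[2]].
Insert 3: appended to row 1. P = [[2, 3]].
Insert 5: appended to row 1. P = [[2, 3, 5]].
Insert 1: 1 bumps 2 from row 1; 2 starts row 2. P = [[1, 3, 5], [2]].
Insert 4: 4 bumps 5 from row 1; 5 appends to row 2. P = [[1, 3, 4], [2, 5]].
Insert 6: appended to row 1. P = [[1, 3, 4, 6], [2, 5]].

So P = [[1, 3, 4, 6], [2, 5]], Q = [[1, 2, 3, 6], [4, 5]].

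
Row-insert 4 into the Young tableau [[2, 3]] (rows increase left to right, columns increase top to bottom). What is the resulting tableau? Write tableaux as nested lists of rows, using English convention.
4 is larger than every entry of row 1, so it is appended to row 1. The new tableau is [[2, 3, 4]].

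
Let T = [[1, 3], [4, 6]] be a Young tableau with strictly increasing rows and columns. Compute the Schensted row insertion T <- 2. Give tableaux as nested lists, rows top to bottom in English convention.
[[1, 2], [3, 6], [4]]

In row 1, 2 replaces 3 (the leftmost entry greater than 2); 3 is bumped to row 2. In row 2, 3 replaces 4 (the leftmost entry greater than 3); 4 is bumped to row 3. 4 starts a new row 3. The new tableau is [[1, 2], [3, 6], [4]].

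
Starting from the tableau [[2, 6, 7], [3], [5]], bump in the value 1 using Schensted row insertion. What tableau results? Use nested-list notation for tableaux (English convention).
In row 1, 1 replaces 2 (the leftmost entry greater than 1); 2 is bumped to row 2. In row 2, 2 replaces 3 (the leftmost entry greater than 2); 3 is bumped to row 3. In row 3, 3 replaces 5 (the leftmost entry greater than 3); 5 is bumped to row 4. 5 starts a new row 4. The new tableau is [[1, 6, 7], [2], [3], [5]].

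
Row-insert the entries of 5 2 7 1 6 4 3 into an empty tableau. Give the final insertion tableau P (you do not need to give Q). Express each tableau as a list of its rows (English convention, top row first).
P = [[1, 3], [2, 4], [5, 6], [7]]

Insert 5: appended to row 1. P = [[5]].
Insert 2: 2 bumps 5 from row 1; 5 starts row 2. P = [[2], [5]].
Insert 7: appended to row 1. P = [[2, 7], [5]].
Insert 1: 1 bumps 2 from row 1; 2 bumps 5 from row 2; 5 starts row 3. P = [[1, 7], [2], [5]].
Insert 6: 6 bumps 7 from row 1; 7 appends to row 2. P = [[1, 6], [2, 7], [5]].
Insert 4: 4 bumps 6 from row 1; 6 bumps 7 from row 2; 7 appends to row 3. P = [[1, 4], [2, 6], [5, 7]].
Insert 3: 3 bumps 4 from row 1; 4 bumps 6 from row 2; 6 bumps 7 from row 3; 7 starts row 4. P = [[1, 3], [2, 4], [5, 6], [7]].

So P = [[1, 3], [2, 4], [5, 6], [7]].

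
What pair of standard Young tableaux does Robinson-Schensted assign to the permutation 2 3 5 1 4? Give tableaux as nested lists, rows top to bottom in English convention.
P = [[1, 3, 4], [2, 5]], Q = [[1, 2, 3], [4, 5]]

Insert each entry of the permutation into P by Schensted row insertion, recording in Q the position of each new cell.

Insert 2: appended to row 1. P = [[2]], Q = [[1]].
Insert 3: appended to row 1. P = [[2, 3]], Q = [[1, 2]].
Insert 5: appended to row 1. P = [[2, 3, 5]], Q = [[1, 2, 3]].
Insert 1: 1 bumps 2 from row 1; 2 starts row 2. P = [[1, 3, 5], [2]], Q = [[1, 2, 3], [4]].
Insert 4: 4 bumps 5 from row 1; 5 appends to row 2. P = [[1, 3, 4], [2, 5]], Q = [[1, 2, 3], [4, 5]].

So P = [[1, 3, 4], [2, 5]], Q = [[1, 2, 3], [4, 5]].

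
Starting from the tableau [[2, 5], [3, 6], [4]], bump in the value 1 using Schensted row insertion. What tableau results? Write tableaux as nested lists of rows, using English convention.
In row 1, 1 replaces 2 (the leftmost entry greater than 1); 2 is bumped to row 2. In row 2, 2 replaces 3 (the leftmost entry greater than 2); 3 is bumped to row 3. In row 3, 3 replaces 4 (the leftmost entry greater than 3); 4 is bumped to row 4. 4 starts a new row 4. The new tableau is [[1, 5], [2, 6], [3], [4]].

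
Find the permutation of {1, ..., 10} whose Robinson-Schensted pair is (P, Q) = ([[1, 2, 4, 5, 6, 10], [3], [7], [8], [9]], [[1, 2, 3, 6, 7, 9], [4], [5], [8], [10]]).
Reverse the RSK construction: for i from n down to 1, find the cell of Q containing i, remove the entry at that cell from P, and reverse-bump it up through P; the value ejected from row 1 is w(i).

Step i=10: Q has 10 at row 5, column 1; remove 9 from row 5 of P and reverse-bump: 9 enters row 4 and ejects 8; 8 enters row 3 and ejects 7; 7 enters row 2 and ejects 3; 3 enters row 1 and ejects 2. So w(10) = 2. P is now [[1, 3, 4, 5, 6, 10], [7], [8], [9]].
Step i=9: Q has 9 at row 1, column 6; remove that cell from P, ejecting 10. So w(9) = 10. P is now [[1, 3, 4, 5, 6], [7], [8], [9]].
Step i=8: Q has 8 at row 4, column 1; remove 9 from row 4 of P and reverse-bump: 9 enters row 3 and ejects 8; 8 enters row 2 and ejects 7; 7 enters row 1 and ejects 6. So w(8) = 6. P is now [[1, 3, 4, 5, 7], [8], [9]].
Step i=7: Q has 7 at row 1, column 5; remove that cell from P, ejecting 7. So w(7) = 7. P is now [[1, 3, 4, 5], [8], [9]].
Step i=6: Q has 6 at row 1, column 4; remove that cell from P, ejecting 5. So w(6) = 5. P is now [[1, 3, 4], [8], [9]].
Step i=5: Q has 5 at row 3, column 1; remove 9 from row 3 of P and reverse-bump: 9 enters row 2 and ejects 8; 8 enters row 1 and ejects 4. So w(5) = 4. P is now [[1, 3, 8], [9]].
Step i=4: Q has 4 at row 2, column 1; remove 9 from row 2 of P and reverse-bump: 9 enters row 1 and ejects 8. So w(4) = 8. P is now [[1, 3, 9]].
Step i=3: Q has 3 at row 1, column 3; remove that cell from P, ejecting 9. So w(3) = 9. P is now [[1, 3]].
Step i=2: Q has 2 at row 1, column 2; remove that cell from P, ejecting 3. So w(2) = 3. P is now [[1]].
Step i=1: Q has 1 at row 1, column 1; remove that cell from P, ejecting 1. So w(1) = 1. P is now [].

So w = 1 3 9 8 4 5 7 6 10 2.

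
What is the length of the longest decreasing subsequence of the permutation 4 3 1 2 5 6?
3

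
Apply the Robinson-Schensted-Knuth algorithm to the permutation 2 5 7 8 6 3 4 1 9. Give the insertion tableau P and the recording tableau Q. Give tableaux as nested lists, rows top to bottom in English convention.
Insert each entry of the permutation into P by Schensted row insertion, recording in Q the position of each new cell.

After inserting 2: P = [[2]].
After inserting 5: P = [[2, 5]].
After inserting 7: P = [[2, 5, 7]].
After inserting 8: P = [[2, 5, 7, 8]].
After inserting 6: P = [[2, 5, 6, 8], [7]].
After inserting 3: P = [[2, 3, 6, 8], [5], [7]].
After inserting 4: P = [[2, 3, 4, 8], [5, 6], [7]].
After inserting 1: P = [[1, 3, 4, 8], [2, 6], [5], [7]].
After inserting 9: P = [[1, 3, 4, 8, 9], [2, 6], [5], [7]].

So P = [[1, 3, 4, 8, 9], [2, 6], [5], [7]], Q = [[1, 2, 3, 4, 9], [5, 7], [6], [8]].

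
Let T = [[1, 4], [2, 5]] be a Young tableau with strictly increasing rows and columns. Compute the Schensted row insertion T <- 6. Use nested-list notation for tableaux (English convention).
[[1, 4, 6], [2, 5]]

6 is larger than every entry of row 1, so it is appended to row 1. The new tableau is [[1, 4, 6], [2, 5]].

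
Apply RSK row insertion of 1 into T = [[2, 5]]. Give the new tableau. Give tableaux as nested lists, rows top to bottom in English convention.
In row 1, 1 replaces 2 (the leftmost entry greater than 1); 2 is bumped to row 2. 2 starts a new row 2. The new tableau is [[1, 5], [2]].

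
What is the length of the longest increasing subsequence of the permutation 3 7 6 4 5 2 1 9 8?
4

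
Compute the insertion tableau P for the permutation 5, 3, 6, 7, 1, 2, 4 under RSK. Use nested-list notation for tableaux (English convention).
P = [[1, 2, 4], [3, 6, 7], [5]]

Insert 5: appended to row 1. P = [[5]].
Insert 3: 3 bumps 5 from row 1; 5 starts row 2. P = [[3], [5]].
Insert 6: appended to row 1. P = [[3, 6], [5]].
Insert 7: appended to row 1. P = [[3, 6, 7], [5]].
Insert 1: 1 bumps 3 from row 1; 3 bumps 5 from row 2; 5 starts row 3. P = [[1, 6, 7], [3], [5]].
Insert 2: 2 bumps 6 from row 1; 6 appends to row 2. P = [[1, 2, 7], [3, 6], [5]].
Insert 4: 4 bumps 7 from row 1; 7 appends to row 2. P = [[1, 2, 4], [3, 6, 7], [5]].

So P = [[1, 2, 4], [3, 6, 7], [5]].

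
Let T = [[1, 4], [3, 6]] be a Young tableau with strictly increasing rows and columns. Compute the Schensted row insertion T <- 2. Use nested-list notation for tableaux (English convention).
In row 1, 2 replaces 4 (the leftmost entry greater than 2); 4 is bumped to row 2. In row 2, 4 replaces 6 (the leftmost entry greater than 4); 6 is bumped to row 3. 6 starts a new row 3. The new tableau is [[1, 2], [3, 4], [6]].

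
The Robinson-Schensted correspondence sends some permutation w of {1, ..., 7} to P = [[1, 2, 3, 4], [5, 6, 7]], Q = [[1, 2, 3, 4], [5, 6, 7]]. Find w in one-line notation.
1 5 6 7 2 3 4

Reverse the RSK construction: for i from n down to 1, find the cell of Q containing i, remove the entry at that cell from P, and reverse-bump it up through P; the value ejected from row 1 is w(i).

Step i=7: Q has 7 at row 2, column 3; remove 7 from row 2 of P and reverse-bump: 7 enters row 1 and ejects 4. So w(7) = 4. P is now [[1, 2, 3, 7], [5, 6]].
Step i=6: Q has 6 at row 2, column 2; remove 6 from row 2 of P and reverse-bump: 6 enters row 1 and ejects 3. So w(6) = 3. P is now [[1, 2, 6, 7], [5]].
Step i=5: Q has 5 at row 2, column 1; remove 5 from row 2 of P and reverse-bump: 5 enters row 1 and ejects 2. So w(5) = 2. P is now [[1, 5, 6, 7]].
Step i=4: Q has 4 at row 1, column 4; remove that cell from P, ejecting 7. So w(4) = 7. P is now [[1, 5, 6]].
Step i=3: Q has 3 at row 1, column 3; remove that cell from P, ejecting 6. So w(3) = 6. P is now [[1, 5]].
Step i=2: Q has 2 at row 1, column 2; remove that cell from P, ejecting 5. So w(2) = 5. P is now [[1]].
Step i=1: Q has 1 at row 1, column 1; remove that cell from P, ejecting 1. So w(1) = 1. P is now [].

So w = 1 5 6 7 2 3 4.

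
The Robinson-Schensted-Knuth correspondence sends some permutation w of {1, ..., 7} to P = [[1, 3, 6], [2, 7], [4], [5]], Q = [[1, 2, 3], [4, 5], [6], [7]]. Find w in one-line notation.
2 5 7 4 6 3 1

Reverse RSK: for i = n, n-1, ..., 1, locate i in Q, remove the corresponding corner cell from P, and reverse-bump its entry up through P; the value ejected from row 1 is w(i).

So w = 2 5 7 4 6 3 1.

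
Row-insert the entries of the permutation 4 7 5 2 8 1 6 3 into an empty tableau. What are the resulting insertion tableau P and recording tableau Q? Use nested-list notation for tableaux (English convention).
Insert each entry of the permutation into P by Schensted row insertion, recording in Q the position of each new cell.

Insert 4: appended to row 1. P = [[4]], Q = [[1]].
Insert 7: appended to row 1. P = [[4, 7]], Q = [[1, 2]].
Insert 5: 5 bumps 7 from row 1; 7 starts row 2. P = [[4, 5], [7]], Q = [[1, 2], [3]].
Insert 2: 2 bumps 4 from row 1; 4 bumps 7 from row 2; 7 starts row 3. P = [[2, 5], [4], [7]], Q = [[1, 2], [3], [4]].
Insert 8: appended to row 1. P = [[2, 5, 8], [4], [7]], Q = [[1, 2, 5], [3], [4]].
Insert 1: 1 bumps 2 from row 1; 2 bumps 4 from row 2; 4 bumps 7 from row 3; 7 starts row 4. P = [[1, 5, 8], [2], [4], [7]], Q = [[1, 2, 5], [3], [4], [6]].
Insert 6: 6 bumps 8 from row 1; 8 appends to row 2. P = [[1, 5, 6], [2, 8], [4], [7]], Q = [[1, 2, 5], [3, 7], [4], [6]].
Insert 3: 3 bumps 5 from row 1; 5 bumps 8 from row 2; 8 appends to row 3. P = [[1, 3, 6], [2, 5], [4, 8], [7]], Q = [[1, 2, 5], [3, 7], [4, 8], [6]].

So P = [[1, 3, 6], [2, 5], [4, 8], [7]], Q = [[1, 2, 5], [3, 7], [4, 8], [6]].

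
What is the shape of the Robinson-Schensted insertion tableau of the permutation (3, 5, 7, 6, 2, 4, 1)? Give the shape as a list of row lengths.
[3, 2, 1, 1]

Row-insert each entry into an empty tableau.

After inserting 3: P = [[3]].
After inserting 5: P = [[3, 5]].
After inserting 7: P = [[3, 5, 7]].
After inserting 6: P = [[3, 5, 6], [7]].
After inserting 2: P = [[2, 5, 6], [3], [7]].
After inserting 4: P = [[2, 4, 6], [3, 5], [7]].
After inserting 1: P = [[1, 4, 6], [2, 5], [3], [7]].

The final insertion tableau P = [[1, 4, 6], [2, 5], [3], [7]] has shape [3, 2, 1, 1].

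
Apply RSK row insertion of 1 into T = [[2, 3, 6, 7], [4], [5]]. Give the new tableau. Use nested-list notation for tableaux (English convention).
[[1, 3, 6, 7], [2], [4], [5]]

In row 1, 1 replaces 2 (the leftmost entry greater than 1); 2 is bumped to row 2. In row 2, 2 replaces 4 (the leftmost entry greater than 2); 4 is bumped to row 3. In row 3, 4 replaces 5 (the leftmost entry greater than 4); 5 is bumped to row 4. 5 starts a new row 4. The new tableau is [[1, 3, 6, 7], [2], [4], [5]].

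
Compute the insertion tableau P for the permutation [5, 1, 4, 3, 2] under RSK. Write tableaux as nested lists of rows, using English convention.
Insert 5: appended to row 1. P = [[5]].
Insert 1: 1 bumps 5 from row 1; 5 starts row 2. P = [[1], [5]].
Insert 4: appended to row 1. P = [[1, 4], [5]].
Insert 3: 3 bumps 4 from row 1; 4 bumps 5 from row 2; 5 starts row 3. P = [[1, 3], [4], [5]].
Insert 2: 2 bumps 3 from row 1; 3 bumps 4 from row 2; 4 bumps 5 from row 3; 5 starts row 4. P = [[1, 2], [3], [4], [5]].

So P = [[1, 2], [3], [4], [5]].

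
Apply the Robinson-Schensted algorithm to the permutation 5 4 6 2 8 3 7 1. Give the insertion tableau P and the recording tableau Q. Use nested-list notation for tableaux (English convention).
P = [[1, 3, 7], [2, 6, 8], [4], [5]], Q = [[1, 3, 5], [2, 6, 7], [4], [8]]

Insert each entry of the permutation into P by Schensted row insertion, recording in Q the position of each new cell.

Insert 5: appended to row 1. P = [[5]].
Insert 4: 4 bumps 5 from row 1; 5 starts row 2. P = [[4], [5]].
Insert 6: appended to row 1. P = [[4, 6], [5]].
Insert 2: 2 bumps 4 from row 1; 4 bumps 5 from row 2; 5 starts row 3. P = [[2, 6], [4], [5]].
Insert 8: appended to row 1. P = [[2, 6, 8], [4], [5]].
Insert 3: 3 bumps 6 from row 1; 6 appends to row 2. P = [[2, 3, 8], [4, 6], [5]].
Insert 7: 7 bumps 8 from row 1; 8 appends to row 2. P = [[2, 3, 7], [4, 6, 8], [5]].
Insert 1: 1 bumps 2 from row 1; 2 bumps 4 from row 2; 4 bumps 5 from row 3; 5 starts row 4. P = [[1, 3, 7], [2, 6, 8], [4], [5]].

So P = [[1, 3, 7], [2, 6, 8], [4], [5]], Q = [[1, 3, 5], [2, 6, 7], [4], [8]].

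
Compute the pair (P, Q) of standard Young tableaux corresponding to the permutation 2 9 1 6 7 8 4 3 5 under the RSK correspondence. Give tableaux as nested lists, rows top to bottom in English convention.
P = [[1, 3, 5, 8], [2, 4, 7], [6], [9]], Q = [[1, 2, 5, 6], [3, 4, 9], [7], [8]]

Insert each entry of the permutation into P by Schensted row insertion, recording in Q the position of each new cell.

Insert 2: appended to row 1. P = [[2]], Q = [[1]].
Insert 9: appended to row 1. P = [[2, 9]], Q = [[1, 2]].
Insert 1: 1 bumps 2 from row 1; 2 starts row 2. P = [[1, 9], [2]], Q = [[1, 2], [3]].
Insert 6: 6 bumps 9 from row 1; 9 appends to row 2. P = [[1, 6], [2, 9]], Q = [[1, 2], [3, 4]].
Insert 7: appended to row 1. P = [[1, 6, 7], [2, 9]], Q = [[1, 2, 5], [3, 4]].
Insert 8: appended to row 1. P = [[1, 6, 7, 8], [2, 9]], Q = [[1, 2, 5, 6], [3, 4]].
Insert 4: 4 bumps 6 from row 1; 6 bumps 9 from row 2; 9 starts row 3. P = [[1, 4, 7, 8], [2, 6], [9]], Q = [[1, 2, 5, 6], [3, 4], [7]].
Insert 3: 3 bumps 4 from row 1; 4 bumps 6 from row 2; 6 bumps 9 from row 3; 9 starts row 4. P = [[1, 3, 7, 8], [2, 4], [6], [9]], Q = [[1, 2, 5, 6], [3, 4], [7], [8]].
Insert 5: 5 bumps 7 from row 1; 7 appends to row 2. P = [[1, 3, 5, 8], [2, 4, 7], [6], [9]], Q = [[1, 2, 5, 6], [3, 4, 9], [7], [8]].

So P = [[1, 3, 5, 8], [2, 4, 7], [6], [9]], Q = [[1, 2, 5, 6], [3, 4, 9], [7], [8]].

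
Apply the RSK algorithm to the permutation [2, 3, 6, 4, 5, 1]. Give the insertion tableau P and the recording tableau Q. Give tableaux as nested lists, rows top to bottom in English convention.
P = [[1, 3, 4, 5], [2], [6]], Q = [[1, 2, 3, 5], [4], [6]]

Insert each entry of the permutation into P by Schensted row insertion, recording in Q the position of each new cell.

Insert 2: appended to row 1. P = [[2]].
Insert 3: appended to row 1. P = [[2, 3]].
Insert 6: appended to row 1. P = [[2, 3, 6]].
Insert 4: 4 bumps 6 from row 1; 6 starts row 2. P = [[2, 3, 4], [6]].
Insert 5: appended to row 1. P = [[2, 3, 4, 5], [6]].
Insert 1: 1 bumps 2 from row 1; 2 bumps 6 from row 2; 6 starts row 3. P = [[1, 3, 4, 5], [2], [6]].

So P = [[1, 3, 4, 5], [2], [6]], Q = [[1, 2, 3, 5], [4], [6]].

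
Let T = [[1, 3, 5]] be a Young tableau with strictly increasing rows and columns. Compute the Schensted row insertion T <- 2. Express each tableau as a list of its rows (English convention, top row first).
[[1, 2, 5], [3]]

In row 1, 2 replaces 3 (the leftmost entry greater than 2); 3 is bumped to row 2. 3 starts a new row 2. The new tableau is [[1, 2, 5], [3]].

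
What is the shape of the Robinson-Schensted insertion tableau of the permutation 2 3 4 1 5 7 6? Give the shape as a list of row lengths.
Row-insert each entry into an empty tableau.

After inserting 2: P = [[2]].
After inserting 3: P = [[2, 3]].
After inserting 4: P = [[2, 3, 4]].
After inserting 1: P = [[1, 3, 4], [2]].
After inserting 5: P = [[1, 3, 4, 5], [2]].
After inserting 7: P = [[1, 3, 4, 5, 7], [2]].
After inserting 6: P = [[1, 3, 4, 5, 6], [2, 7]].

The final insertion tableau P = [[1, 3, 4, 5, 6], [2, 7]] has shape [5, 2].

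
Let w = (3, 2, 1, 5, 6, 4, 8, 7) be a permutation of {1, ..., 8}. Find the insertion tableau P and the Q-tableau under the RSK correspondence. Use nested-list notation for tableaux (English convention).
P = [[1, 4, 6, 7], [2, 5, 8], [3]], Q = [[1, 4, 5, 7], [2, 6, 8], [3]]

Insert each entry of the permutation into P by Schensted row insertion, recording in Q the position of each new cell.

After inserting 3: P = [[3]].
After inserting 2: P = [[2], [3]].
After inserting 1: P = [[1], [2], [3]].
After inserting 5: P = [[1, 5], [2], [3]].
After inserting 6: P = [[1, 5, 6], [2], [3]].
After inserting 4: P = [[1, 4, 6], [2, 5], [3]].
After inserting 8: P = [[1, 4, 6, 8], [2, 5], [3]].
After inserting 7: P = [[1, 4, 6, 7], [2, 5, 8], [3]].

So P = [[1, 4, 6, 7], [2, 5, 8], [3]], Q = [[1, 4, 5, 7], [2, 6, 8], [3]].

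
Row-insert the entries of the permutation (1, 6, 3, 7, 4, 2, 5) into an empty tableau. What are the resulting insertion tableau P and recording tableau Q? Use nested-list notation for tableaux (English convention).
Insert each entry of the permutation into P by Schensted row insertion, recording in Q the position of each new cell.

Insert 1: appended to row 1. P = [[1]], Q = [[1]].
Insert 6: appended to row 1. P = [[1, 6]], Q = [[1, 2]].
Insert 3: 3 bumps 6 from row 1; 6 starts row 2. P = [[1, 3], [6]], Q = [[1, 2], [3]].
Insert 7: appended to row 1. P = [[1, 3, 7], [6]], Q = [[1, 2, 4], [3]].
Insert 4: 4 bumps 7 from row 1; 7 appends to row 2. P = [[1, 3, 4], [6, 7]], Q = [[1, 2, 4], [3, 5]].
Insert 2: 2 bumps 3 from row 1; 3 bumps 6 from row 2; 6 starts row 3. P = [[1, 2, 4], [3, 7], [6]], Q = [[1, 2, 4], [3, 5], [6]].
Insert 5: appended to row 1. P = [[1, 2, 4, 5], [3, 7], [6]], Q = [[1, 2, 4, 7], [3, 5], [6]].

So P = [[1, 2, 4, 5], [3, 7], [6]], Q = [[1, 2, 4, 7], [3, 5], [6]].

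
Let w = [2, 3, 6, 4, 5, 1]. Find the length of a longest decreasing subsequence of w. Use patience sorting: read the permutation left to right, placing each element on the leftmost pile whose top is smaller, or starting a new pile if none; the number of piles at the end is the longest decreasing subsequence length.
3

2: new pile. tops = [2]
3: onto pile 1 (replacing 2). tops = [3]
6: onto pile 1 (replacing 3). tops = [6]
4: new pile. tops = [6, 4]
5: onto pile 2 (replacing 4). tops = [6, 5]
1: new pile. tops = [6, 5, 1]

3 piles, so the longest decreasing subsequence has length 3.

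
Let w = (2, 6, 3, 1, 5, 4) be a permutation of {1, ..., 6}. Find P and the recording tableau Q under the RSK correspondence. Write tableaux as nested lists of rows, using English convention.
P = [[1, 3, 4], [2, 5], [6]], Q = [[1, 2, 5], [3, 6], [4]]

Insert each entry of the permutation into P by Schensted row insertion, recording in Q the position of each new cell.

Insert 2: appended to row 1. P = [[2]].
Insert 6: appended to row 1. P = [[2, 6]].
Insert 3: 3 bumps 6 from row 1; 6 starts row 2. P = [[2, 3], [6]].
Insert 1: 1 bumps 2 from row 1; 2 bumps 6 from row 2; 6 starts row 3. P = [[1, 3], [2], [6]].
Insert 5: appended to row 1. P = [[1, 3, 5], [2], [6]].
Insert 4: 4 bumps 5 from row 1; 5 appends to row 2. P = [[1, 3, 4], [2, 5], [6]].

So P = [[1, 3, 4], [2, 5], [6]], Q = [[1, 2, 5], [3, 6], [4]].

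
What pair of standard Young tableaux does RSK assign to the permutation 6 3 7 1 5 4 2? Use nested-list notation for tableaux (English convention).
P = [[1, 2], [3, 4], [5, 7], [6]], Q = [[1, 3], [2, 5], [4, 6], [7]]

Insert each entry of the permutation into P by Schensted row insertion, recording in Q the position of each new cell.

Insert 6: appended to row 1. P = [[6]], Q = [[1]].
Insert 3: 3 bumps 6 from row 1; 6 starts row 2. P = [[3], [6]], Q = [[1], [2]].
Insert 7: appended to row 1. P = [[3, 7], [6]], Q = [[1, 3], [2]].
Insert 1: 1 bumps 3 from row 1; 3 bumps 6 from row 2; 6 starts row 3. P = [[1, 7], [3], [6]], Q = [[1, 3], [2], [4]].
Insert 5: 5 bumps 7 from row 1; 7 appends to row 2. P = [[1, 5], [3, 7], [6]], Q = [[1, 3], [2, 5], [4]].
Insert 4: 4 bumps 5 from row 1; 5 bumps 7 from row 2; 7 appends to row 3. P = [[1, 4], [3, 5], [6, 7]], Q = [[1, 3], [2, 5], [4, 6]].
Insert 2: 2 bumps 4 from row 1; 4 bumps 5 from row 2; 5 bumps 6 from row 3; 6 starts row 4. P = [[1, 2], [3, 4], [5, 7], [6]], Q = [[1, 3], [2, 5], [4, 6], [7]].

So P = [[1, 2], [3, 4], [5, 7], [6]], Q = [[1, 3], [2, 5], [4, 6], [7]].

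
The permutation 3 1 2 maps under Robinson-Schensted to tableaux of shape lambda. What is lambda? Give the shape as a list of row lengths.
Row-insert each entry into an empty tableau.

After inserting 3: P = [[3]].
After inserting 1: P = [[1], [3]].
After inserting 2: P = [[1, 2], [3]].

The final insertion tableau P = [[1, 2], [3]] has shape [2, 1].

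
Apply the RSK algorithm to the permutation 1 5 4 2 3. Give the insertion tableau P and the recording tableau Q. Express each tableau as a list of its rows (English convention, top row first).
Insert each entry of the permutation into P by Schensted row insertion, recording in Q the position of each new cell.

Insert 1: appended to row 1. P = [[1]], Q = [[1]].
Insert 5: appended to row 1. P = [[1, 5]], Q = [[1, 2]].
Insert 4: 4 bumps 5 from row 1; 5 starts row 2. P = [[1, 4], [5]], Q = [[1, 2], [3]].
Insert 2: 2 bumps 4 from row 1; 4 bumps 5 from row 2; 5 starts row 3. P = [[1, 2], [4], [5]], Q = [[1, 2], [3], [4]].
Insert 3: appended to row 1. P = [[1, 2, 3], [4], [5]], Q = [[1, 2, 5], [3], [4]].

So P = [[1, 2, 3], [4], [5]], Q = [[1, 2, 5], [3], [4]].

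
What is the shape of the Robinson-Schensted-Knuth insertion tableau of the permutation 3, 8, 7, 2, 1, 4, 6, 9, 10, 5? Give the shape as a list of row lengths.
Row-insert each entry into an empty tableau.

After inserting 3: P = [[3]].
After inserting 8: P = [[3, 8]].
After inserting 7: P = [[3, 7], [8]].
After inserting 2: P = [[2, 7], [3], [8]].
After inserting 1: P = [[1, 7], [2], [3], [8]].
After inserting 4: P = [[1, 4], [2, 7], [3], [8]].
After inserting 6: P = [[1, 4, 6], [2, 7], [3], [8]].
After inserting 9: P = [[1, 4, 6, 9], [2, 7], [3], [8]].
After inserting 10: P = [[1, 4, 6, 9, 10], [2, 7], [3], [8]].
After inserting 5: P = [[1, 4, 5, 9, 10], [2, 6], [3, 7], [8]].

The final insertion tableau P = [[1, 4, 5, 9, 10], [2, 6], [3, 7], [8]] has shape [5, 2, 2, 1].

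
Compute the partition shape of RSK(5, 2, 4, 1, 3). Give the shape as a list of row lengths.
RSK row insertion gives P = [[1, 3], [2, 4], [5]], which has shape [2, 2, 1].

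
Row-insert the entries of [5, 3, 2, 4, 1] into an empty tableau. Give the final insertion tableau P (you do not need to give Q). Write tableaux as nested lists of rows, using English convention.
P = [[1, 4], [2], [3], [5]]

Insert 5: appended to row 1. P = [[5]].
Insert 3: 3 bumps 5 from row 1; 5 starts row 2. P = [[3], [5]].
Insert 2: 2 bumps 3 from row 1; 3 bumps 5 from row 2; 5 starts row 3. P = [[2], [3], [5]].
Insert 4: appended to row 1. P = [[2, 4], [3], [5]].
Insert 1: 1 bumps 2 from row 1; 2 bumps 3 from row 2; 3 bumps 5 from row 3; 5 starts row 4. P = [[1, 4], [2], [3], [5]].

So P = [[1, 4], [2], [3], [5]].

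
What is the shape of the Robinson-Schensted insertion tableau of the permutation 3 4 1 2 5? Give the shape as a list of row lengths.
[3, 2]

RSK row insertion gives P = [[1, 2, 5], [3, 4]], which has shape [3, 2].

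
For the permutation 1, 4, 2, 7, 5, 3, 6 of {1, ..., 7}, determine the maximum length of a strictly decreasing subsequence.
3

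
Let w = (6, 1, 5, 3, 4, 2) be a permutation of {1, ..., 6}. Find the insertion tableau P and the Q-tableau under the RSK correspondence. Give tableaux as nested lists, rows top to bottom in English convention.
Insert each entry of the permutation into P by Schensted row insertion, recording in Q the position of each new cell.

Insert 6: appended to row 1. P = [[6]], Q = [[1]].
Insert 1: 1 bumps 6 from row 1; 6 starts row 2. P = [[1], [6]], Q = [[1], [2]].
Insert 5: appended to row 1. P = [[1, 5], [6]], Q = [[1, 3], [2]].
Insert 3: 3 bumps 5 from row 1; 5 bumps 6 from row 2; 6 starts row 3. P = [[1, 3], [5], [6]], Q = [[1, 3], [2], [4]].
Insert 4: appended to row 1. P = [[1, 3, 4], [5], [6]], Q = [[1, 3, 5], [2], [4]].
Insert 2: 2 bumps 3 from row 1; 3 bumps 5 from row 2; 5 bumps 6 from row 3; 6 starts row 4. P = [[1, 2, 4], [3], [5], [6]], Q = [[1, 3, 5], [2], [4], [6]].

So P = [[1, 2, 4], [3], [5], [6]], Q = [[1, 3, 5], [2], [4], [6]].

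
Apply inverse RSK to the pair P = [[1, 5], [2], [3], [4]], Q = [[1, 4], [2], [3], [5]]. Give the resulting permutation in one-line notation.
4 3 2 5 1

Reverse the RSK construction: for i from n down to 1, find the cell of Q containing i, remove the entry at that cell from P, and reverse-bump it up through P; the value ejected from row 1 is w(i).

Step i=5: Q has 5 at row 4, column 1; remove 4 from row 4 of P and reverse-bump: 4 enters row 3 and ejects 3; 3 enters row 2 and ejects 2; 2 enters row 1 and ejects 1. So w(5) = 1. P is now [[2, 5], [3], [4]].
Step i=4: Q has 4 at row 1, column 2; remove that cell from P, ejecting 5. So w(4) = 5. P is now [[2], [3], [4]].
Step i=3: Q has 3 at row 3, column 1; remove 4 from row 3 of P and reverse-bump: 4 enters row 2 and ejects 3; 3 enters row 1 and ejects 2. So w(3) = 2. P is now [[3], [4]].
Step i=2: Q has 2 at row 2, column 1; remove 4 from row 2 of P and reverse-bump: 4 enters row 1 and ejects 3. So w(2) = 3. P is now [[4]].
Step i=1: Q has 1 at row 1, column 1; remove that cell from P, ejecting 4. So w(1) = 4. P is now [].

So w = 4 3 2 5 1.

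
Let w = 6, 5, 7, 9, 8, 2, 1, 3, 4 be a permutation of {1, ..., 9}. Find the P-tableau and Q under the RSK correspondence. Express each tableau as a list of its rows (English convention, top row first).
P = [[1, 3, 4], [2, 7, 8], [5, 9], [6]], Q = [[1, 3, 4], [2, 5, 9], [6, 8], [7]]

Insert each entry of the permutation into P by Schensted row insertion, recording in Q the position of each new cell.

Insert 6: appended to row 1. P = [[6]].
Insert 5: 5 bumps 6 from row 1; 6 starts row 2. P = [[5], [6]].
Insert 7: appended to row 1. P = [[5, 7], [6]].
Insert 9: appended to row 1. P = [[5, 7, 9], [6]].
Insert 8: 8 bumps 9 from row 1; 9 appends to row 2. P = [[5, 7, 8], [6, 9]].
Insert 2: 2 bumps 5 from row 1; 5 bumps 6 from row 2; 6 starts row 3. P = [[2, 7, 8], [5, 9], [6]].
Insert 1: 1 bumps 2 from row 1; 2 bumps 5 from row 2; 5 bumps 6 from row 3; 6 starts row 4. P = [[1, 7, 8], [2, 9], [5], [6]].
Insert 3: 3 bumps 7 from row 1; 7 bumps 9 from row 2; 9 appends to row 3. P = [[1, 3, 8], [2, 7], [5, 9], [6]].
Insert 4: 4 bumps 8 from row 1; 8 appends to row 2. P = [[1, 3, 4], [2, 7, 8], [5, 9], [6]].

So P = [[1, 3, 4], [2, 7, 8], [5, 9], [6]], Q = [[1, 3, 4], [2, 5, 9], [6, 8], [7]].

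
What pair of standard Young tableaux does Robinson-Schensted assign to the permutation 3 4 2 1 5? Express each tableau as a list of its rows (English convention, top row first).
Insert each entry of the permutation into P by Schensted row insertion, recording in Q the position of each new cell.

Insert 3: appended to row 1. P = [[3]].
Insert 4: appended to row 1. P = [[3, 4]].
Insert 2: 2 bumps 3 from row 1; 3 starts row 2. P = [[2, 4], [3]].
Insert 1: 1 bumps 2 from row 1; 2 bumps 3 from row 2; 3 starts row 3. P = [[1, 4], [2], [3]].
Insert 5: appended to row 1. P = [[1, 4, 5], [2], [3]].

So P = [[1, 4, 5], [2], [3]], Q = [[1, 2, 5], [3], [4]].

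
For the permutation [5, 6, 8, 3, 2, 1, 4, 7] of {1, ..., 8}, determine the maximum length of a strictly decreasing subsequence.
4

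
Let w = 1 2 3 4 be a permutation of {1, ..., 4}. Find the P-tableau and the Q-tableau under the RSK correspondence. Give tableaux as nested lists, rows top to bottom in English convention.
P = [[1, 2, 3, 4]], Q = [[1, 2, 3, 4]]

Insert each entry of the permutation into P by Schensted row insertion, recording in Q the position of each new cell.

Insert 1: appended to row 1. P = [[1]], Q = [[1]].
Insert 2: appended to row 1. P = [[1, 2]], Q = [[1, 2]].
Insert 3: appended to row 1. P = [[1, 2, 3]], Q = [[1, 2, 3]].
Insert 4: appended to row 1. P = [[1, 2, 3, 4]], Q = [[1, 2, 3, 4]].

So P = [[1, 2, 3, 4]], Q = [[1, 2, 3, 4]].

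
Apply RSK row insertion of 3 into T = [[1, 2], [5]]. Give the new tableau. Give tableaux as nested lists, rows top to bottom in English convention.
[[1, 2, 3], [5]]

3 is larger than every entry of row 1, so it is appended to row 1. The new tableau is [[1, 2, 3], [5]].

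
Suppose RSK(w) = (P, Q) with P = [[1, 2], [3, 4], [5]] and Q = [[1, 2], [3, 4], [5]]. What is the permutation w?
Reverse RSK: for i = n, n-1, ..., 1, locate i in Q, remove the corresponding corner cell from P, and reverse-bump its entry up through P; the value ejected from row 1 is w(i).

So w = 3 5 1 4 2.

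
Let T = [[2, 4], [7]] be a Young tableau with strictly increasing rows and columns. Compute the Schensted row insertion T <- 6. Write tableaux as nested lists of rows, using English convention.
6 is larger than every entry of row 1, so it is appended to row 1. The new tableau is [[2, 4, 6], [7]].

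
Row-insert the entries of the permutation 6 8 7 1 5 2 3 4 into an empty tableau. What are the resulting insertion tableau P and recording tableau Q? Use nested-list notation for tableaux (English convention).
P = [[1, 2, 3, 4], [5, 7], [6], [8]], Q = [[1, 2, 7, 8], [3, 5], [4], [6]]

Insert each entry of the permutation into P by Schensted row insertion, recording in Q the position of each new cell.

After inserting 6: P = [[6]].
After inserting 8: P = [[6, 8]].
After inserting 7: P = [[6, 7], [8]].
After inserting 1: P = [[1, 7], [6], [8]].
After inserting 5: P = [[1, 5], [6, 7], [8]].
After inserting 2: P = [[1, 2], [5, 7], [6], [8]].
After inserting 3: P = [[1, 2, 3], [5, 7], [6], [8]].
After inserting 4: P = [[1, 2, 3, 4], [5, 7], [6], [8]].

So P = [[1, 2, 3, 4], [5, 7], [6], [8]], Q = [[1, 2, 7, 8], [3, 5], [4], [6]].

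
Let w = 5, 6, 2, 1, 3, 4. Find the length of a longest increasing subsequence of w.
3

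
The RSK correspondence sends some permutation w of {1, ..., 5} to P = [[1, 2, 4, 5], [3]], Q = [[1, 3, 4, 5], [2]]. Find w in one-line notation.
Reverse the RSK construction: for i from n down to 1, find the cell of Q containing i, remove the entry at that cell from P, and reverse-bump it up through P; the value ejected from row 1 is w(i).

Step i=5: Q has 5 at row 1, column 4; remove that cell from P, ejecting 5. So w(5) = 5. P is now [[1, 2, 4], [3]].
Step i=4: Q has 4 at row 1, column 3; remove that cell from P, ejecting 4. So w(4) = 4. P is now [[1, 2], [3]].
Step i=3: Q has 3 at row 1, column 2; remove that cell from P, ejecting 2. So w(3) = 2. P is now [[1], [3]].
Step i=2: Q has 2 at row 2, column 1; remove 3 from row 2 of P and reverse-bump: 3 enters row 1 and ejects 1. So w(2) = 1. P is now [[3]].
Step i=1: Q has 1 at row 1, column 1; remove that cell from P, ejecting 3. So w(1) = 3. P is now [].

So w = 3 1 2 4 5.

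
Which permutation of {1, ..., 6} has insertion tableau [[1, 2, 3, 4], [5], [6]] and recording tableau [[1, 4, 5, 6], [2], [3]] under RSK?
6 5 1 2 3 4

Reverse the RSK construction: for i from n down to 1, find the cell of Q containing i, remove the entry at that cell from P, and reverse-bump it up through P; the value ejected from row 1 is w(i).

Step i=6: Q has 6 at row 1, column 4; remove that cell from P, ejecting 4. So w(6) = 4. P is now [[1, 2, 3], [5], [6]].
Step i=5: Q has 5 at row 1, column 3; remove that cell from P, ejecting 3. So w(5) = 3. P is now [[1, 2], [5], [6]].
Step i=4: Q has 4 at row 1, column 2; remove that cell from P, ejecting 2. So w(4) = 2. P is now [[1], [5], [6]].
Step i=3: Q has 3 at row 3, column 1; remove 6 from row 3 of P and reverse-bump: 6 enters row 2 and ejects 5; 5 enters row 1 and ejects 1. So w(3) = 1. P is now [[5], [6]].
Step i=2: Q has 2 at row 2, column 1; remove 6 from row 2 of P and reverse-bump: 6 enters row 1 and ejects 5. So w(2) = 5. P is now [[6]].
Step i=1: Q has 1 at row 1, column 1; remove that cell from P, ejecting 6. So w(1) = 6. P is now [].

So w = 6 5 1 2 3 4.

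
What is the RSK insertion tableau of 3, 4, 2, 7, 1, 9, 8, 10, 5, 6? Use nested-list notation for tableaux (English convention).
P = [[1, 4, 5, 6, 10], [2, 7, 8], [3, 9]]

After inserting 3: P = [[3]].
After inserting 4: P = [[3, 4]].
After inserting 2: P = [[2, 4], [3]].
After inserting 7: P = [[2, 4, 7], [3]].
After inserting 1: P = [[1, 4, 7], [2], [3]].
After inserting 9: P = [[1, 4, 7, 9], [2], [3]].
After inserting 8: P = [[1, 4, 7, 8], [2, 9], [3]].
After inserting 10: P = [[1, 4, 7, 8, 10], [2, 9], [3]].
After inserting 5: P = [[1, 4, 5, 8, 10], [2, 7], [3, 9]].
After inserting 6: P = [[1, 4, 5, 6, 10], [2, 7, 8], [3, 9]].

So P = [[1, 4, 5, 6, 10], [2, 7, 8], [3, 9]].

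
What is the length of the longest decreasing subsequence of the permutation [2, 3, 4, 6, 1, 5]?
2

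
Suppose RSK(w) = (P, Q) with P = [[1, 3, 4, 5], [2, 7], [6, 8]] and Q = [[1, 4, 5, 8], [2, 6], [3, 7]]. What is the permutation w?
6 2 1 3 8 7 4 5

Reverse RSK: for i = n, n-1, ..., 1, locate i in Q, remove the corresponding corner cell from P, and reverse-bump its entry up through P; the value ejected from row 1 is w(i).

So w = 6 2 1 3 8 7 4 5.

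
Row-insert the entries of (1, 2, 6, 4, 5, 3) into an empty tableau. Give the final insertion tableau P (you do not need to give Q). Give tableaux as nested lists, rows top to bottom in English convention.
P = [[1, 2, 3, 5], [4], [6]]

Insert 1: appended to row 1. P = [[1]].
Insert 2: appended to row 1. P = [[1, 2]].
Insert 6: appended to row 1. P = [[1, 2, 6]].
Insert 4: 4 bumps 6 from row 1; 6 starts row 2. P = [[1, 2, 4], [6]].
Insert 5: appended to row 1. P = [[1, 2, 4, 5], [6]].
Insert 3: 3 bumps 4 from row 1; 4 bumps 6 from row 2; 6 starts row 3. P = [[1, 2, 3, 5], [4], [6]].

So P = [[1, 2, 3, 5], [4], [6]].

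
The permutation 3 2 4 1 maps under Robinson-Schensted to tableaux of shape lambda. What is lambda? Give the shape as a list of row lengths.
[2, 1, 1]

Row-insert each entry into an empty tableau.

After inserting 3: P = [[3]].
After inserting 2: P = [[2], [3]].
After inserting 4: P = [[2, 4], [3]].
After inserting 1: P = [[1, 4], [2], [3]].

The final insertion tableau P = [[1, 4], [2], [3]] has shape [2, 1, 1].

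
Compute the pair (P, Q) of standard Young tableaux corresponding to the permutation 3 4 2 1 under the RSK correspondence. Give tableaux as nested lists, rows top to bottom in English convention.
P = [[1, 4], [2], [3]], Q = [[1, 2], [3], [4]]

Insert each entry of the permutation into P by Schensted row insertion, recording in Q the position of each new cell.

After inserting 3: P = [[3]].
After inserting 4: P = [[3, 4]].
After inserting 2: P = [[2, 4], [3]].
After inserting 1: P = [[1, 4], [2], [3]].

So P = [[1, 4], [2], [3]], Q = [[1, 2], [3], [4]].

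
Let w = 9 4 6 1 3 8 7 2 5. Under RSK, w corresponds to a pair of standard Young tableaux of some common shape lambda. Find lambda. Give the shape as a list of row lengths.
Row-insert each entry into an empty tableau.

After inserting 9: P = [[9]].
After inserting 4: P = [[4], [9]].
After inserting 6: P = [[4, 6], [9]].
After inserting 1: P = [[1, 6], [4], [9]].
After inserting 3: P = [[1, 3], [4, 6], [9]].
After inserting 8: P = [[1, 3, 8], [4, 6], [9]].
After inserting 7: P = [[1, 3, 7], [4, 6, 8], [9]].
After inserting 2: P = [[1, 2, 7], [3, 6, 8], [4], [9]].
After inserting 5: P = [[1, 2, 5], [3, 6, 7], [4, 8], [9]].

The final insertion tableau P = [[1, 2, 5], [3, 6, 7], [4, 8], [9]] has shape [3, 3, 2, 1].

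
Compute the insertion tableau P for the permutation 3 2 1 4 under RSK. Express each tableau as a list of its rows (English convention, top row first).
After inserting 3: P = [[3]].
After inserting 2: P = [[2], [3]].
After inserting 1: P = [[1], [2], [3]].
After inserting 4: P = [[1, 4], [2], [3]].

So P = [[1, 4], [2], [3]].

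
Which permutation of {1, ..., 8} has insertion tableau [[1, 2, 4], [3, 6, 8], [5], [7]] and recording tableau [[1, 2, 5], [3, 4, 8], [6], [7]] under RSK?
Reverse the RSK construction: for i from n down to 1, find the cell of Q containing i, remove the entry at that cell from P, and reverse-bump it up through P; the value ejected from row 1 is w(i).

Step i=8: Q has 8 at row 2, column 3; remove 8 from row 2 of P and reverse-bump: 8 enters row 1 and ejects 4. So w(8) = 4. P is now [[1, 2, 8], [3, 6], [5], [7]].
Step i=7: Q has 7 at row 4, column 1; remove 7 from row 4 of P and reverse-bump: 7 enters row 3 and ejects 5; 5 enters row 2 and ejects 3; 3 enters row 1 and ejects 2. So w(7) = 2. P is now [[1, 3, 8], [5, 6], [7]].
Step i=6: Q has 6 at row 3, column 1; remove 7 from row 3 of P and reverse-bump: 7 enters row 2 and ejects 6; 6 enters row 1 and ejects 3. So w(6) = 3. P is now [[1, 6, 8], [5, 7]].
Step i=5: Q has 5 at row 1, column 3; remove that cell from P, ejecting 8. So w(5) = 8. P is now [[1, 6], [5, 7]].
Step i=4: Q has 4 at row 2, column 2; remove 7 from row 2 of P and reverse-bump: 7 enters row 1 and ejects 6. So w(4) = 6. P is now [[1, 7], [5]].
Step i=3: Q has 3 at row 2, column 1; remove 5 from row 2 of P and reverse-bump: 5 enters row 1 and ejects 1. So w(3) = 1. P is now [[5, 7]].
Step i=2: Q has 2 at row 1, column 2; remove that cell from P, ejecting 7. So w(2) = 7. P is now [[5]].
Step i=1: Q has 1 at row 1, column 1; remove that cell from P, ejecting 5. So w(1) = 5. P is now [].

So w = 5 7 1 6 8 3 2 4.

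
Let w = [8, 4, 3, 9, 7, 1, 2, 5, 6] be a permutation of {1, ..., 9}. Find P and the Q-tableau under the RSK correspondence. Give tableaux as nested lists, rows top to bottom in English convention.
Insert each entry of the permutation into P by Schensted row insertion, recording in Q the position of each new cell.

After inserting 8: P = [[8]].
After inserting 4: P = [[4], [8]].
After inserting 3: P = [[3], [4], [8]].
After inserting 9: P = [[3, 9], [4], [8]].
After inserting 7: P = [[3, 7], [4, 9], [8]].
After inserting 1: P = [[1, 7], [3, 9], [4], [8]].
After inserting 2: P = [[1, 2], [3, 7], [4, 9], [8]].
After inserting 5: P = [[1, 2, 5], [3, 7], [4, 9], [8]].
After inserting 6: P = [[1, 2, 5, 6], [3, 7], [4, 9], [8]].

So P = [[1, 2, 5, 6], [3, 7], [4, 9], [8]], Q = [[1, 4, 8, 9], [2, 5], [3, 7], [6]].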